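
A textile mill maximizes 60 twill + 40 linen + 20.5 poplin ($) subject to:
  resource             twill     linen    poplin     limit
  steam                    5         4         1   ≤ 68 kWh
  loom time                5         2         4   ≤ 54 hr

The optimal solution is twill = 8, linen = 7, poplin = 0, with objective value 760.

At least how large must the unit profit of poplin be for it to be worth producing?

24

Both steam and loom time are binding at x*.
The binding rows give the dual system: 5·y_steam + 5·y_loom time = 60 and 4·y_steam + 2·y_loom time = 40.
Solving: y_steam = 8, y_loom time = 4.
poplin enters the basis when its profit ≥ yᵀa₃ = 8·1 + 4·4 = 24.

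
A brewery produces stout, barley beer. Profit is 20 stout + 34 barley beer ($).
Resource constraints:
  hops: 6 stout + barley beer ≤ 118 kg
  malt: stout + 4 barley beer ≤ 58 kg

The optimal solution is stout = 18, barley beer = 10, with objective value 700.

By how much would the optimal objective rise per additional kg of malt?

Check each constraint at x*: hops 118/118 (tight); malt 58/58 (tight).
From A_Bᵀ y = c: 6·y_hops + 1·y_malt = 20; 1·y_hops + 4·y_malt = 34.
This yields shadow prices y_hops = 2, y_malt = 8.
Shadow price of malt = 8.

8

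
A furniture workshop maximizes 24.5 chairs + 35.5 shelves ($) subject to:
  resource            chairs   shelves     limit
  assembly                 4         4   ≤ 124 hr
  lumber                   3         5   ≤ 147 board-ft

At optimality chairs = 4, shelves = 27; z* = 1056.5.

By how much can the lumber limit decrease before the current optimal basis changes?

Binding constraints: assembly, lumber. The basis is B = [[4,4],[3,5]] with det 8.
Per unit decrease in lumber, x* moves by d = (0.5, -0.5).
The basis stays optimal until shelves reaches 0; allowable decrease = 54 board-ft.

54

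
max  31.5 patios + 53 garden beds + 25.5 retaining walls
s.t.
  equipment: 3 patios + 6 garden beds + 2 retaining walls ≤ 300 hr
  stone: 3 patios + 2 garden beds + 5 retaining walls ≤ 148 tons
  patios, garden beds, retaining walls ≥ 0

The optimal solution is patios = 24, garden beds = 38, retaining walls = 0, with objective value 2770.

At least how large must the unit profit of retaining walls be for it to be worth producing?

28.5

Check each constraint at x*: equipment 300/300 (tight); stone 148/148 (tight).
The binding rows give the dual system: 3·y_equipment + 3·y_stone = 31.5 and 6·y_equipment + 2·y_stone = 53.
Solving: y_equipment = 8, y_stone = 2.5.
retaining walls enters the basis when its profit ≥ yᵀa₃ = 8·2 + 2.5·5 = 28.5.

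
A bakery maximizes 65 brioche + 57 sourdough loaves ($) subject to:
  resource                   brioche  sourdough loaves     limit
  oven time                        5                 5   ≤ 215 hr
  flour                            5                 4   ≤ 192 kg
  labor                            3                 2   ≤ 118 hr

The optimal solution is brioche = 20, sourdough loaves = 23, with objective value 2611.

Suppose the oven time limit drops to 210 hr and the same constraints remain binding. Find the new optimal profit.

At the optimum: oven time uses 215 of 215 (binding); flour uses 192 of 192 (binding); labor uses 106 of 118 (slack = 12).
Slack constraints have shadow price 0 (complementary slackness).
The binding rows give the dual system: 5·y_oven time + 5·y_flour = 65 and 5·y_oven time + 4·y_flour = 57.
→ y_oven time = 5 and y_flour = 8.
Δz = y_oven time·Δb = 5 × (-5) = -25, so new z* = 2611 − 25 = 2586.

2586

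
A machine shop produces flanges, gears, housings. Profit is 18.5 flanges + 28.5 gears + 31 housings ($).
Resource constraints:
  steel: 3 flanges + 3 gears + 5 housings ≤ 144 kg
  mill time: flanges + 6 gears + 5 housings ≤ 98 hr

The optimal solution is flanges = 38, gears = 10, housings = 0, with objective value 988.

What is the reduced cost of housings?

-6.5

Both steel and mill time are binding at x*.
Dual feasibility on the basic columns requires 3·y_steel + 1·y_mill time = 18.5, 3·y_steel + 6·y_mill time = 28.5.
Solving: y_steel = 5.5, y_mill time = 2.
Reduced cost of housings: c₃ − yᵀa₃ = 31 − (5.5·5 + 2·5) = 31 − 37.5 = -6.5.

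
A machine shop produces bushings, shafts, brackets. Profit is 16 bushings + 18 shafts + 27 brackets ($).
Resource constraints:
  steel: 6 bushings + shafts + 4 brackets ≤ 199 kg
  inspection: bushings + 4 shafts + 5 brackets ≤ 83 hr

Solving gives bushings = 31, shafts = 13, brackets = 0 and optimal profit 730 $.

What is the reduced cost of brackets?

Both steel and inspection are binding at x*.
Dual feasibility on the basic columns requires 6·y_steel + 1·y_inspection = 16, 1·y_steel + 4·y_inspection = 18.
→ y_steel = 2 and y_inspection = 4.
Reduced cost of brackets: c₃ − yᵀa₃ = 27 − (2·4 + 4·5) = 27 − 28 = -1.

-1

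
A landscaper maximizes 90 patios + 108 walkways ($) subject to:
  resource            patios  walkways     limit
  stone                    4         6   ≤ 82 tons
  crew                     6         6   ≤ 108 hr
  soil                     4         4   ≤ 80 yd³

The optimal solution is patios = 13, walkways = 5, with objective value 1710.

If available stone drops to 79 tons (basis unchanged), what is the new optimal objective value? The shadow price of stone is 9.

Δb = -3, so new z* = 1710 + (9)·(-3) = 1710 − 27 = 1683.

1683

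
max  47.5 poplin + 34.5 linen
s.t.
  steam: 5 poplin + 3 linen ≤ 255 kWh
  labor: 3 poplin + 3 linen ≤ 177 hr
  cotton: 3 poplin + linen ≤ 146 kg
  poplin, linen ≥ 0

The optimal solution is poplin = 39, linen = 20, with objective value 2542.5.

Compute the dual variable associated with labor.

At the optimum: steam uses 255 of 255 (binding); labor uses 177 of 177 (binding); cotton uses 137 of 146 (slack = 9).
Since cotton is not tight, its dual is 0.
The binding rows give the dual system: 5·y_steam + 3·y_labor = 47.5 and 3·y_steam + 3·y_labor = 34.5.
→ y_steam = 6.5 and y_labor = 5.
Shadow price of labor = 5.

5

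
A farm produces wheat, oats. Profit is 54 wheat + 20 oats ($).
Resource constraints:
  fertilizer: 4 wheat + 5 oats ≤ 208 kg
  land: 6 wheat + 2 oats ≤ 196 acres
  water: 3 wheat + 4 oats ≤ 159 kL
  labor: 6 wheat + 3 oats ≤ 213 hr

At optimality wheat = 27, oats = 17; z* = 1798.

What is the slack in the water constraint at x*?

10

water used = 3·27 + 4·17 = 149; slack = 159 − 149 = 10.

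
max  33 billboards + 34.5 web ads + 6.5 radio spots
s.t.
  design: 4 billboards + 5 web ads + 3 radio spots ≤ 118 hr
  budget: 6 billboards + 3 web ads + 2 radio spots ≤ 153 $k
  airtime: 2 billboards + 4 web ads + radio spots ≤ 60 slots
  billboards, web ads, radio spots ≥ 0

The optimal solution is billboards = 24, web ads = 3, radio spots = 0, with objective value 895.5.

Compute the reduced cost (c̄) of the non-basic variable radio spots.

-6.5

Check each constraint at x*: design 111/118 (slack 7); budget 153/153 (tight); airtime 60/60 (tight).
Slack constraints have shadow price 0 (complementary slackness).
From A_Bᵀ y = c: 6·y_budget + 2·y_airtime = 33; 3·y_budget + 4·y_airtime = 34.5.
→ y_budget = 3.5 and y_airtime = 6.
Reduced cost of radio spots: c₃ − yᵀa₃ = 6.5 − (3.5·2 + 6·1) = 6.5 − 13 = -6.5.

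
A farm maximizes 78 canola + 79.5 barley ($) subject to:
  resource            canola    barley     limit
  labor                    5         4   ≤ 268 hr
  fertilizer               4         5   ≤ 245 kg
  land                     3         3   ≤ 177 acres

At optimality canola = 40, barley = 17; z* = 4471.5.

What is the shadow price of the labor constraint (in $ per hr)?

8

Binding: labor and fertilizer. Non-binding: land (6 unused).
Since land is not tight, its dual is 0.
Dual feasibility on the basic columns requires 5·y_labor + 4·y_fertilizer = 78, 4·y_labor + 5·y_fertilizer = 79.5.
Solving: y_labor = 8, y_fertilizer = 9.5.
Shadow price of labor = 8.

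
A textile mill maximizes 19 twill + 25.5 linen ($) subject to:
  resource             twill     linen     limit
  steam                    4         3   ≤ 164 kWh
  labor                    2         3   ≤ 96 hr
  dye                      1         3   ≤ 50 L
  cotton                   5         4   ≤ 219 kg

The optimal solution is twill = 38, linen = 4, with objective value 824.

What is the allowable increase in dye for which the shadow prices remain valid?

12

Binding constraints: steam, dye. The basis is B = [[4,3],[1,3]] with det 9.
Per unit increase in dye, x* moves by d = (-0.3333, 0.4444).
The basis stays optimal until labor becomes binding; allowable increase = 12 L.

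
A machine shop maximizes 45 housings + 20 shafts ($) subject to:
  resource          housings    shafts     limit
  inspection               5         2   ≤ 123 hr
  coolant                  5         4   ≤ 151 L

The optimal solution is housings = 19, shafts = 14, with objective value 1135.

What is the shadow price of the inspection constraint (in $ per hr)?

Both inspection and coolant are binding at x*.
From A_Bᵀ y = c: 5·y_inspection + 5·y_coolant = 45; 2·y_inspection + 4·y_coolant = 20.
→ y_inspection = 8 and y_coolant = 1.
Shadow price of inspection = 8.

8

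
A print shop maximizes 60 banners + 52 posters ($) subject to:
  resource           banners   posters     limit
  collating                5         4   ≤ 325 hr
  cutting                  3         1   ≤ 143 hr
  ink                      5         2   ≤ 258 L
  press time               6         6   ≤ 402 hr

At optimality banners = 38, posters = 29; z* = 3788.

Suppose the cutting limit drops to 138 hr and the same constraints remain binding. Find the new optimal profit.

Check each constraint at x*: collating 306/325 (slack 19); cutting 143/143 (tight); ink 248/258 (slack 10); press time 402/402 (tight).
Slack constraints have shadow price 0 (complementary slackness).
From A_Bᵀ y = c: 3·y_cutting + 6·y_press time = 60; 1·y_cutting + 6·y_press time = 52.
→ y_cutting = 4 and y_press time = 8.
Δz = y_cutting·Δb = 4 × (-5) = -20, so new z* = 3788 − 20 = 3768.

3768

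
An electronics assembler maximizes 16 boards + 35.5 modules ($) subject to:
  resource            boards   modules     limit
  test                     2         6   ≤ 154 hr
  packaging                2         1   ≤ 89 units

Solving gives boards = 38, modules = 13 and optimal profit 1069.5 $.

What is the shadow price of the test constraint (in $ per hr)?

5.5

Check each constraint at x*: test 154/154 (tight); packaging 89/89 (tight).
From A_Bᵀ y = c: 2·y_test + 2·y_packaging = 16; 6·y_test + 1·y_packaging = 35.5.
This yields shadow prices y_test = 5.5, y_packaging = 2.5.
Shadow price of test = 5.5.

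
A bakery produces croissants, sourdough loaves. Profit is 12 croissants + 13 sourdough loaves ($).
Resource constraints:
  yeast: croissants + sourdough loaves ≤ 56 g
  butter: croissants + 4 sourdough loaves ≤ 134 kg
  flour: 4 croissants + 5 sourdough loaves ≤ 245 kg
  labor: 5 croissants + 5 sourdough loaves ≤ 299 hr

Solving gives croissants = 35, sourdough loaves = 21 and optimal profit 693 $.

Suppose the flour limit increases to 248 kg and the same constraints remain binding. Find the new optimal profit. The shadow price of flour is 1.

Δb = 3, so new z* = 693 + (1)·(3) = 693 + 3 = 696.

696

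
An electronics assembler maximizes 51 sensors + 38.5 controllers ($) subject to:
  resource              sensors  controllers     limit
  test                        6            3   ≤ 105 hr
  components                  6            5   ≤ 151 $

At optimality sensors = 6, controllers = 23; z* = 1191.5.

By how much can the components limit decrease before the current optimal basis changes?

Binding constraints: test, components. The basis is B = [[6,3],[6,5]] with det 12.
Per unit decrease in components, x* moves by d = (0.25, -0.5).
The basis stays optimal until controllers reaches 0; allowable decrease = 46 $.

46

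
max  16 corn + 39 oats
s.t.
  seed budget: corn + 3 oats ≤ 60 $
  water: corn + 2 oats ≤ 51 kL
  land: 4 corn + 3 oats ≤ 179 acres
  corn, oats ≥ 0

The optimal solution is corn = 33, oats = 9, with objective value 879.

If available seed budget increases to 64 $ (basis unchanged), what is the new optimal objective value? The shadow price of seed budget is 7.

907

Δb = 4, so new z* = 879 + (7)·(4) = 879 + 28 = 907.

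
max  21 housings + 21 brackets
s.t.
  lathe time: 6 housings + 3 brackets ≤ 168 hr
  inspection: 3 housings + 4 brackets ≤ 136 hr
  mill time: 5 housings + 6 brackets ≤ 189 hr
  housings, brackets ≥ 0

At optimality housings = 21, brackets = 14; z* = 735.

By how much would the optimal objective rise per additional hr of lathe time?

1

Binding: lathe time and mill time. Non-binding: inspection (17 unused).
Since inspection is not tight, its dual is 0.
Dual feasibility on the basic columns requires 6·y_lathe time + 5·y_mill time = 21, 3·y_lathe time + 6·y_mill time = 21.
Solving: y_lathe time = 1, y_mill time = 3.
Shadow price of lathe time = 1.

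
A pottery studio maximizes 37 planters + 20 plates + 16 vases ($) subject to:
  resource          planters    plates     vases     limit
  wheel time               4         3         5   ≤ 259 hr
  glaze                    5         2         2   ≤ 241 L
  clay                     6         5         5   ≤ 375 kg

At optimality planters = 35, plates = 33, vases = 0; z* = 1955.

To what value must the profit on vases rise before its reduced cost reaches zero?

20

Check each constraint at x*: wheel time 239/259 (slack 20); glaze 241/241 (tight); clay 375/375 (tight).
Slack constraints have shadow price 0 (complementary slackness).
Dual feasibility on the basic columns requires 5·y_glaze + 6·y_clay = 37, 2·y_glaze + 5·y_clay = 20.
This yields shadow prices y_glaze = 5, y_clay = 2.
vases enters the basis when its profit ≥ yᵀa₃ = 5·2 + 2·5 = 20.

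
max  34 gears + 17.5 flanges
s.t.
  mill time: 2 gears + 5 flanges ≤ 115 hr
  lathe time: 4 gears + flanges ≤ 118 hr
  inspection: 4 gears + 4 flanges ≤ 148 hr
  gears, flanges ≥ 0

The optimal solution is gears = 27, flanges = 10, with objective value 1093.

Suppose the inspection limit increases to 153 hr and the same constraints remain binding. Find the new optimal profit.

1108

At the optimum: mill time uses 104 of 115 (slack = 11); lathe time uses 118 of 118 (binding); inspection uses 148 of 148 (binding).
Slack constraints have shadow price 0 (complementary slackness).
From A_Bᵀ y = c: 4·y_lathe time + 4·y_inspection = 34; 1·y_lathe time + 4·y_inspection = 17.5.
→ y_lathe time = 5.5 and y_inspection = 3.
Δz = y_inspection·Δb = 3 × (5) = 15, so new z* = 1093 + 15 = 1108.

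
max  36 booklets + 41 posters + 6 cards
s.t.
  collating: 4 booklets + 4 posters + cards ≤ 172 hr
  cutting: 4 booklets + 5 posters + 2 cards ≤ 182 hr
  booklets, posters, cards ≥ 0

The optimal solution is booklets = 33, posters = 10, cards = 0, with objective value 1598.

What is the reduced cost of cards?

-8

Both collating and cutting are binding at x*.
The binding rows give the dual system: 4·y_collating + 4·y_cutting = 36 and 4·y_collating + 5·y_cutting = 41.
Solving: y_collating = 4, y_cutting = 5.
Reduced cost of cards: c₃ − yᵀa₃ = 6 − (4·1 + 5·2) = 6 − 14 = -8.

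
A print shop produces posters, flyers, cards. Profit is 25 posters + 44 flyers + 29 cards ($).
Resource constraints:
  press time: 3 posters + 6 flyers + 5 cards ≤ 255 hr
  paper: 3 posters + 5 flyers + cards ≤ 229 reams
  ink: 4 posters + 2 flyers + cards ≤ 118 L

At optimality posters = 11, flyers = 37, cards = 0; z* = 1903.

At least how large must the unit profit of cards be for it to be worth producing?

At the optimum: press time uses 255 of 255 (binding); paper uses 218 of 229 (slack = 11); ink uses 118 of 118 (binding).
Slack constraints have shadow price 0 (complementary slackness).
The binding rows give the dual system: 3·y_press time + 4·y_ink = 25 and 6·y_press time + 2·y_ink = 44.
→ y_press time = 7 and y_ink = 1.
cards enters the basis when its profit ≥ yᵀa₃ = 7·5 + 1·1 = 36.

36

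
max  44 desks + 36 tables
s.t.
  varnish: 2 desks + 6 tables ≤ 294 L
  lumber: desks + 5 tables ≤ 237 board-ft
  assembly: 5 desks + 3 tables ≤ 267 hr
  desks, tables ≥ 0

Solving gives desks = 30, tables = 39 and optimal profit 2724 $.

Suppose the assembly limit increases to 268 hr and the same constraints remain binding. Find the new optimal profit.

2732

At the optimum: varnish uses 294 of 294 (binding); lumber uses 225 of 237 (slack = 12); assembly uses 267 of 267 (binding).
Slack constraints have shadow price 0 (complementary slackness).
From A_Bᵀ y = c: 2·y_varnish + 5·y_assembly = 44; 6·y_varnish + 3·y_assembly = 36.
→ y_varnish = 2 and y_assembly = 8.
Δz = y_assembly·Δb = 8 × (1) = 8, so new z* = 2724 + 8 = 2732.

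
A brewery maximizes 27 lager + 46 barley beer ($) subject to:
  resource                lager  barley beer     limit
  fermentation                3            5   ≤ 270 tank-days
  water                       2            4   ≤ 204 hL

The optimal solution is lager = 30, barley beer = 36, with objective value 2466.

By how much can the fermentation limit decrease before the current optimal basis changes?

15

Binding constraints: fermentation, water. The basis is B = [[3,5],[2,4]] with det 2.
Per unit decrease in fermentation, x* moves by d = (-2, 1).
The basis stays optimal until lager reaches 0; allowable decrease = 15 tank-days.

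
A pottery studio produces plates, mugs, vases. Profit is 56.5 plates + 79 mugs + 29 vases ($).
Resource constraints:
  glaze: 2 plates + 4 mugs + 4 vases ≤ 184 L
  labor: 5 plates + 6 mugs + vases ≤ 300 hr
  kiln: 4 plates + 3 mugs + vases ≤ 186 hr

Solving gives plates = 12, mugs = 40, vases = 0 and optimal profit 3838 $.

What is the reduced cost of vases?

-7.5

Binding: glaze and labor. Non-binding: kiln (18 unused).
Since kiln is not tight, its dual is 0.
From A_Bᵀ y = c: 2·y_glaze + 5·y_labor = 56.5; 4·y_glaze + 6·y_labor = 79.
Solving: y_glaze = 7, y_labor = 8.5.
Reduced cost of vases: c₃ − yᵀa₃ = 29 − (7·4 + 8.5·1) = 29 − 36.5 = -7.5.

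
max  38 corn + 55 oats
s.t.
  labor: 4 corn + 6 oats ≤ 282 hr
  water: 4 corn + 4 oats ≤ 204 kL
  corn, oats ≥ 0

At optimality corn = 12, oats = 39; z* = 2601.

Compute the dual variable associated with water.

Both labor and water are binding at x*.
The binding rows give the dual system: 4·y_labor + 4·y_water = 38 and 6·y_labor + 4·y_water = 55.
Solving: y_labor = 8.5, y_water = 1.
Shadow price of water = 1.

1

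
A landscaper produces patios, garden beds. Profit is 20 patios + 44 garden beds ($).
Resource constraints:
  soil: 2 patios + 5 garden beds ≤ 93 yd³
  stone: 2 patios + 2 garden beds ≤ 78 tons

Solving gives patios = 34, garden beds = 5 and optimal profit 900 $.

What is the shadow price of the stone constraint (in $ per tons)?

Check each constraint at x*: soil 93/93 (tight); stone 78/78 (tight).
From A_Bᵀ y = c: 2·y_soil + 2·y_stone = 20; 5·y_soil + 2·y_stone = 44.
This yields shadow prices y_soil = 8, y_stone = 2.
Shadow price of stone = 2.

2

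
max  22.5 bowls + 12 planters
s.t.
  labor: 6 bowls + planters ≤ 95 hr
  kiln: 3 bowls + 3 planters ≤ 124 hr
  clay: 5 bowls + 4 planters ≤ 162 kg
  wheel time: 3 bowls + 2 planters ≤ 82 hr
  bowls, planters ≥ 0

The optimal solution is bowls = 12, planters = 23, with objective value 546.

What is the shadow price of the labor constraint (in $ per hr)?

1

Check each constraint at x*: labor 95/95 (tight); kiln 105/124 (slack 19); clay 152/162 (slack 10); wheel time 82/82 (tight).
By complementary slackness, y = 0 for the non-binding constraints.
The binding rows give the dual system: 6·y_labor + 3·y_wheel time = 22.5 and 1·y_labor + 2·y_wheel time = 12.
→ y_labor = 1 and y_wheel time = 5.5.
Shadow price of labor = 1.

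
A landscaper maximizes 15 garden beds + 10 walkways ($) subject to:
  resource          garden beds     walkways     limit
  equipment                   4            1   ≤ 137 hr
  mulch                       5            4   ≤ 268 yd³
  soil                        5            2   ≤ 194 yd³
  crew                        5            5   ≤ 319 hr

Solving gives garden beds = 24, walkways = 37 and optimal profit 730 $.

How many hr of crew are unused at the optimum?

crew used = 5·24 + 5·37 = 305; slack = 319 − 305 = 14.

14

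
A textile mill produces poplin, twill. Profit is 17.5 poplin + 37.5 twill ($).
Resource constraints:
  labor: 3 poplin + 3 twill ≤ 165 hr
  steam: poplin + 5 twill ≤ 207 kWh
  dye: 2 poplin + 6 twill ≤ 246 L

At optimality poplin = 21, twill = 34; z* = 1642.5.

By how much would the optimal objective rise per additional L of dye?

5

Check each constraint at x*: labor 165/165 (tight); steam 191/207 (slack 16); dye 246/246 (tight).
By complementary slackness, y = 0 for the non-binding constraint.
From A_Bᵀ y = c: 3·y_labor + 2·y_dye = 17.5; 3·y_labor + 6·y_dye = 37.5.
Solving: y_labor = 2.5, y_dye = 5.
Shadow price of dye = 5.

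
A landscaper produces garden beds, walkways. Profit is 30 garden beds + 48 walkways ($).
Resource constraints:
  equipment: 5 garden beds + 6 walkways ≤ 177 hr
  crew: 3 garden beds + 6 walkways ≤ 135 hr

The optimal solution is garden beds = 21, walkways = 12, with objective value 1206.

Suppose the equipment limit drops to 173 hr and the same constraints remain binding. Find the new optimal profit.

Check each constraint at x*: equipment 177/177 (tight); crew 135/135 (tight).
From A_Bᵀ y = c: 5·y_equipment + 3·y_crew = 30; 6·y_equipment + 6·y_crew = 48.
→ y_equipment = 3 and y_crew = 5.
Δz = y_equipment·Δb = 3 × (-4) = -12, so new z* = 1206 − 12 = 1194.

1194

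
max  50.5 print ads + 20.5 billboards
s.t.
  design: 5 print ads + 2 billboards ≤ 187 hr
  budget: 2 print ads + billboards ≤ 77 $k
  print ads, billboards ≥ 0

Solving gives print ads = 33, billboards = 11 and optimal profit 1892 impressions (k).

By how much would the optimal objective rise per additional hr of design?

At the optimum: design uses 187 of 187 (binding); budget uses 77 of 77 (binding).
The binding rows give the dual system: 5·y_design + 2·y_budget = 50.5 and 2·y_design + 1·y_budget = 20.5.
Solving: y_design = 9.5, y_budget = 1.5.
Shadow price of design = 9.5.

9.5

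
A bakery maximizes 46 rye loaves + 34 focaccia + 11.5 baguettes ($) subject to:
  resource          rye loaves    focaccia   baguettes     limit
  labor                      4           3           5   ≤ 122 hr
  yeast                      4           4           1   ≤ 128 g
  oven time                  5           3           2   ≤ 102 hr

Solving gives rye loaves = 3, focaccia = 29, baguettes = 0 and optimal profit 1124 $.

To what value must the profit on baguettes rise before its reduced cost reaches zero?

Check each constraint at x*: labor 99/122 (slack 23); yeast 128/128 (tight); oven time 102/102 (tight).
Since labor is not tight, its dual is 0.
Dual feasibility on the basic columns requires 4·y_yeast + 5·y_oven time = 46, 4·y_yeast + 3·y_oven time = 34.
→ y_yeast = 4 and y_oven time = 6.
baguettes enters the basis when its profit ≥ yᵀa₃ = 4·1 + 6·2 = 16.

16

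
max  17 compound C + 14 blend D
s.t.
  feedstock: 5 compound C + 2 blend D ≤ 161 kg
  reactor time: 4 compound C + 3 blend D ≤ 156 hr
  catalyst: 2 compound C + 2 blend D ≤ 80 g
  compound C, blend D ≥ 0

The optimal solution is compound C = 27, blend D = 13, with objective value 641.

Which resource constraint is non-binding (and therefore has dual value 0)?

reactor time

feedstock: 161/161 (binding)
reactor time: 147/156 (slack 9)
catalyst: 80/80 (binding)
By complementary slackness, a constraint with positive slack has shadow price 0 → reactor time.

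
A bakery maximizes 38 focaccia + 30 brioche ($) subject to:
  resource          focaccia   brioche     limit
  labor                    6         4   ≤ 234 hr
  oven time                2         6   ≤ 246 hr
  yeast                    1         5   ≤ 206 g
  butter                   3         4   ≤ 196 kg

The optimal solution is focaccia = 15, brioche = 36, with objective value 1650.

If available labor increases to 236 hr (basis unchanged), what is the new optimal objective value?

At the optimum: labor uses 234 of 234 (binding); oven time uses 246 of 246 (binding); yeast uses 195 of 206 (slack = 11); butter uses 189 of 196 (slack = 7).
By complementary slackness, y = 0 for the non-binding constraints.
The binding rows give the dual system: 6·y_labor + 2·y_oven time = 38 and 4·y_labor + 6·y_oven time = 30.
This yields shadow prices y_labor = 6, y_oven time = 1.
Δz = y_labor·Δb = 6 × (2) = 12, so new z* = 1650 + 12 = 1662.

1662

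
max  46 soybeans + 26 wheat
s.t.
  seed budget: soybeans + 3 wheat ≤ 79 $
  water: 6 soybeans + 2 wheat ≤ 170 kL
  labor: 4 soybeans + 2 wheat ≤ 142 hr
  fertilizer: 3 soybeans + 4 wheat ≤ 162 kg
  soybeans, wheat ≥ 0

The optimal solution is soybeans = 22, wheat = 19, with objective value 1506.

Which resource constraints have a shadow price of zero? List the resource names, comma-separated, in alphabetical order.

seed budget: 79/79 (binding)
water: 170/170 (binding)
labor: 126/142 (slack 16)
fertilizer: 142/162 (slack 20)
By complementary slackness, a constraint with positive slack has shadow price 0 → fertilizer, labor.

fertilizer, labor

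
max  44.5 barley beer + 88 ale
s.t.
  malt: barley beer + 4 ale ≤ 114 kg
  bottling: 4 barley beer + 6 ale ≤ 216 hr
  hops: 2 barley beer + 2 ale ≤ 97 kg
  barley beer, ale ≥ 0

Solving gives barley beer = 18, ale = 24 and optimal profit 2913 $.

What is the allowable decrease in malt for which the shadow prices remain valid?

Binding constraints: malt, bottling. The basis is B = [[1,4],[4,6]] with det -10.
Per unit decrease in malt, x* moves by d = (0.6, -0.4).
The basis stays optimal until hops becomes binding; allowable decrease = 32.5 kg.

32.5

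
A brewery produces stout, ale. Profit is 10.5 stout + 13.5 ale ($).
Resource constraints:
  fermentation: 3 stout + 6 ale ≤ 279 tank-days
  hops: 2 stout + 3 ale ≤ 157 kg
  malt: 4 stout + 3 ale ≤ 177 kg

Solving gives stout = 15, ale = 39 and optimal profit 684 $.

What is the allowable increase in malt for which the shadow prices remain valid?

Binding constraints: fermentation, malt. The basis is B = [[3,6],[4,3]] with det -15.
Per unit increase in malt, x* moves by d = (0.4, -0.2).
The basis stays optimal until hops becomes binding; allowable increase = 50 kg.

50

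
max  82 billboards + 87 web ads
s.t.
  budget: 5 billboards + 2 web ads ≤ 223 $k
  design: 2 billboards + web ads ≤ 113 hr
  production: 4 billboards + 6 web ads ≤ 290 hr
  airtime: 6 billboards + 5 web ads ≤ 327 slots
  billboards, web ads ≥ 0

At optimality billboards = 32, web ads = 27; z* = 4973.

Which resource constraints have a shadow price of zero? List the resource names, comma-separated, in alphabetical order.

budget, design

budget: 214/223 (slack 9)
design: 91/113 (slack 22)
production: 290/290 (binding)
airtime: 327/327 (binding)
By complementary slackness, a constraint with positive slack has shadow price 0 → budget, design.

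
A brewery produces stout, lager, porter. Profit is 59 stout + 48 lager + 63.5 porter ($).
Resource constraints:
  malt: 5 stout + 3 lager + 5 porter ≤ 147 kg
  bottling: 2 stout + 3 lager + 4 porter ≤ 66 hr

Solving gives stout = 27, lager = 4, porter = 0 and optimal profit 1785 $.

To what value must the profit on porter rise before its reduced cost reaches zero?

73

At the optimum: malt uses 147 of 147 (binding); bottling uses 66 of 66 (binding).
The binding rows give the dual system: 5·y_malt + 2·y_bottling = 59 and 3·y_malt + 3·y_bottling = 48.
This yields shadow prices y_malt = 9, y_bottling = 7.
porter enters the basis when its profit ≥ yᵀa₃ = 9·5 + 7·4 = 73.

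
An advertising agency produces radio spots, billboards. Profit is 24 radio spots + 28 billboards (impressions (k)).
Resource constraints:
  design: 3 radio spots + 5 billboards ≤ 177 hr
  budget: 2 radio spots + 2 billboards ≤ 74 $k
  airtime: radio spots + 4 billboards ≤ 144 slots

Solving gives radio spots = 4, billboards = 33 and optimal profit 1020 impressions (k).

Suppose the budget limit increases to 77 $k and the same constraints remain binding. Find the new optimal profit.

Binding: design and budget. Non-binding: airtime (8 unused).
By complementary slackness, y = 0 for the non-binding constraint.
Dual feasibility on the basic columns requires 3·y_design + 2·y_budget = 24, 5·y_design + 2·y_budget = 28.
This yields shadow prices y_design = 2, y_budget = 9.
Δz = y_budget·Δb = 9 × (3) = 27, so new z* = 1020 + 27 = 1047.

1047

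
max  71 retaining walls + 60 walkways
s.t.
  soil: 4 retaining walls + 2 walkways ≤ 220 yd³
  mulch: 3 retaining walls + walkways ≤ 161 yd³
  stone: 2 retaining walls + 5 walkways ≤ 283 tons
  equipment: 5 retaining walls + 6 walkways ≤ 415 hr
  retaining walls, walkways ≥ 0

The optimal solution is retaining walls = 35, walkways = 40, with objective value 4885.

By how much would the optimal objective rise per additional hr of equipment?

7

Binding: soil and equipment. Non-binding: mulch (16 unused), stone (13 unused).
By complementary slackness, y = 0 for the non-binding constraints.
Dual feasibility on the basic columns requires 4·y_soil + 5·y_equipment = 71, 2·y_soil + 6·y_equipment = 60.
→ y_soil = 9 and y_equipment = 7.
Shadow price of equipment = 7.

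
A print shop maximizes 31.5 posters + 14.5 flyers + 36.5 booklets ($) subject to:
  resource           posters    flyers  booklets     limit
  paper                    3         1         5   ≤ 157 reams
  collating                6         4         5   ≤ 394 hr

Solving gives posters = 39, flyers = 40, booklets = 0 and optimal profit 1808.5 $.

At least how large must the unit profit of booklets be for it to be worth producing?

Check each constraint at x*: paper 157/157 (tight); collating 394/394 (tight).
From A_Bᵀ y = c: 3·y_paper + 6·y_collating = 31.5; 1·y_paper + 4·y_collating = 14.5.
This yields shadow prices y_paper = 6.5, y_collating = 2.
booklets enters the basis when its profit ≥ yᵀa₃ = 6.5·5 + 2·5 = 42.5.

42.5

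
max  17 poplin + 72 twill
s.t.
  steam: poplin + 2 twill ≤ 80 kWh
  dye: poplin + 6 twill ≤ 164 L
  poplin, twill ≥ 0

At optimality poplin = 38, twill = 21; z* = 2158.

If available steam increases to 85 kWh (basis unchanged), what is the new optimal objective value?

2195.5

Check each constraint at x*: steam 80/80 (tight); dye 164/164 (tight).
Dual feasibility on the basic columns requires 1·y_steam + 1·y_dye = 17, 2·y_steam + 6·y_dye = 72.
→ y_steam = 7.5 and y_dye = 9.5.
Δz = y_steam·Δb = 7.5 × (5) = 37.5, so new z* = 2158 + 37.5 = 2195.5.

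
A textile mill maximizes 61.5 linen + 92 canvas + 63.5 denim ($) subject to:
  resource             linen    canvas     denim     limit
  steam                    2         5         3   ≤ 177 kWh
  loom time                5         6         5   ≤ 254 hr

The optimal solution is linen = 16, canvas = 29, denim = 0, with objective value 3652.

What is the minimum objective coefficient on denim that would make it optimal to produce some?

68.5

Check each constraint at x*: steam 177/177 (tight); loom time 254/254 (tight).
From A_Bᵀ y = c: 2·y_steam + 5·y_loom time = 61.5; 5·y_steam + 6·y_loom time = 92.
→ y_steam = 7 and y_loom time = 9.5.
denim enters the basis when its profit ≥ yᵀa₃ = 7·3 + 9.5·5 = 68.5.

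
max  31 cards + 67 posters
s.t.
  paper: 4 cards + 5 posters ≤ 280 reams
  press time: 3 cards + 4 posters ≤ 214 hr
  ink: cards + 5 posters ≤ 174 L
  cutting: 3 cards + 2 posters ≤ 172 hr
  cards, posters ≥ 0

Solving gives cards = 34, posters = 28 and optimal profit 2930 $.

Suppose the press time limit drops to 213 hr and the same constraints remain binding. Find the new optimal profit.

2922

Check each constraint at x*: paper 276/280 (slack 4); press time 214/214 (tight); ink 174/174 (tight); cutting 158/172 (slack 14).
Since paper, cutting are not tight, their duals are 0.
From A_Bᵀ y = c: 3·y_press time + 1·y_ink = 31; 4·y_press time + 5·y_ink = 67.
Solving: y_press time = 8, y_ink = 7.
Δz = y_press time·Δb = 8 × (-1) = -8, so new z* = 2930 − 8 = 2922.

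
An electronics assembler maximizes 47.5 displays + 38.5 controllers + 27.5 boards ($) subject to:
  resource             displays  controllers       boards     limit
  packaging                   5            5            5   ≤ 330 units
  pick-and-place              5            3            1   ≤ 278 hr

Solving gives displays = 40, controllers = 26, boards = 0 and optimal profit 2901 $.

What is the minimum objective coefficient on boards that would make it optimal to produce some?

29.5

Check each constraint at x*: packaging 330/330 (tight); pick-and-place 278/278 (tight).
From A_Bᵀ y = c: 5·y_packaging + 5·y_pick-and-place = 47.5; 5·y_packaging + 3·y_pick-and-place = 38.5.
This yields shadow prices y_packaging = 5, y_pick-and-place = 4.5.
boards enters the basis when its profit ≥ yᵀa₃ = 5·5 + 4.5·1 = 29.5.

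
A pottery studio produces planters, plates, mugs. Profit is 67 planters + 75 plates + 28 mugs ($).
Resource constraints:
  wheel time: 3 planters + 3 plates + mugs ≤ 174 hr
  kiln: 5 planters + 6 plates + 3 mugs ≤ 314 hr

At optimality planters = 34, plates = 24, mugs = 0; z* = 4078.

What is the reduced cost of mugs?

-5

Check each constraint at x*: wheel time 174/174 (tight); kiln 314/314 (tight).
Dual feasibility on the basic columns requires 3·y_wheel time + 5·y_kiln = 67, 3·y_wheel time + 6·y_kiln = 75.
This yields shadow prices y_wheel time = 9, y_kiln = 8.
Reduced cost of mugs: c₃ − yᵀa₃ = 28 − (9·1 + 8·3) = 28 − 33 = -5.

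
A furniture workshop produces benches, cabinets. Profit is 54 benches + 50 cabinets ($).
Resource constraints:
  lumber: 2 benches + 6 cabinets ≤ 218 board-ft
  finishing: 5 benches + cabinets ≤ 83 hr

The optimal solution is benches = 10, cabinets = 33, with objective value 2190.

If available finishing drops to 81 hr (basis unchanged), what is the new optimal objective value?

At the optimum: lumber uses 218 of 218 (binding); finishing uses 83 of 83 (binding).
Dual feasibility on the basic columns requires 2·y_lumber + 5·y_finishing = 54, 6·y_lumber + 1·y_finishing = 50.
→ y_lumber = 7 and y_finishing = 8.
Δz = y_finishing·Δb = 8 × (-2) = -16, so new z* = 2190 − 16 = 2174.

2174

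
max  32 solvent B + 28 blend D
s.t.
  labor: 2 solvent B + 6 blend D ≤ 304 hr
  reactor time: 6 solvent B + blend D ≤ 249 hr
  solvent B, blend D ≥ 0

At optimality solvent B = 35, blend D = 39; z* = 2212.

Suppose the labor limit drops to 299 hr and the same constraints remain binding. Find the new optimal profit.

2192

Check each constraint at x*: labor 304/304 (tight); reactor time 249/249 (tight).
From A_Bᵀ y = c: 2·y_labor + 6·y_reactor time = 32; 6·y_labor + 1·y_reactor time = 28.
Solving: y_labor = 4, y_reactor time = 4.
Δz = y_labor·Δb = 4 × (-5) = -20, so new z* = 2212 − 20 = 2192.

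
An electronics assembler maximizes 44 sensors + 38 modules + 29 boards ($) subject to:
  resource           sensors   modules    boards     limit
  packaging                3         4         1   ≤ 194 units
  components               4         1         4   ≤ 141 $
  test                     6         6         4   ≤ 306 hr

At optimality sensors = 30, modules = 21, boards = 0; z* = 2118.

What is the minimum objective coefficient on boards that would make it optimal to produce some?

Binding: components and test. Non-binding: packaging (20 unused).
Since packaging is not tight, its dual is 0.
From A_Bᵀ y = c: 4·y_components + 6·y_test = 44; 1·y_components + 6·y_test = 38.
This yields shadow prices y_components = 2, y_test = 6.
boards enters the basis when its profit ≥ yᵀa₃ = 2·4 + 6·4 = 32.

32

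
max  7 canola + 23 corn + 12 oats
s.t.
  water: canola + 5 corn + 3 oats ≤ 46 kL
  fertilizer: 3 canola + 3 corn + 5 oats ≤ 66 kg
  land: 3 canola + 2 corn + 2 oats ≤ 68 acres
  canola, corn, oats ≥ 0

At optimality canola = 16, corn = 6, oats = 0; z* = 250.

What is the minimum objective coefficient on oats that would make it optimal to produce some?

Binding: water and fertilizer. Non-binding: land (8 unused).
By complementary slackness, y = 0 for the non-binding constraint.
The binding rows give the dual system: 1·y_water + 3·y_fertilizer = 7 and 5·y_water + 3·y_fertilizer = 23.
This yields shadow prices y_water = 4, y_fertilizer = 1.
oats enters the basis when its profit ≥ yᵀa₃ = 4·3 + 1·5 = 17.

17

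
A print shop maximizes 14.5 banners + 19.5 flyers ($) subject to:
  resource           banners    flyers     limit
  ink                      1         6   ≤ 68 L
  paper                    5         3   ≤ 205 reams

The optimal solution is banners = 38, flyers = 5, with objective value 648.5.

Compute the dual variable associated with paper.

2.5

At the optimum: ink uses 68 of 68 (binding); paper uses 205 of 205 (binding).
From A_Bᵀ y = c: 1·y_ink + 5·y_paper = 14.5; 6·y_ink + 3·y_paper = 19.5.
→ y_ink = 2 and y_paper = 2.5.
Shadow price of paper = 2.5.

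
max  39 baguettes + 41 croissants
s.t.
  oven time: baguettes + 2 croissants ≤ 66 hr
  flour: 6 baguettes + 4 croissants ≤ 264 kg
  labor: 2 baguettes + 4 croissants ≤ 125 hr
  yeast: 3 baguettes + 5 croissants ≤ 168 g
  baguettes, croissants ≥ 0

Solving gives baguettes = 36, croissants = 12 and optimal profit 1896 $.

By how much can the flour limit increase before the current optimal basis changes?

Binding constraints: flour, yeast. The basis is B = [[6,4],[3,5]] with det 18.
Per unit increase in flour, x* moves by d = (0.2778, -0.1667).
The basis stays optimal until croissants reaches 0; allowable increase = 72 kg.

72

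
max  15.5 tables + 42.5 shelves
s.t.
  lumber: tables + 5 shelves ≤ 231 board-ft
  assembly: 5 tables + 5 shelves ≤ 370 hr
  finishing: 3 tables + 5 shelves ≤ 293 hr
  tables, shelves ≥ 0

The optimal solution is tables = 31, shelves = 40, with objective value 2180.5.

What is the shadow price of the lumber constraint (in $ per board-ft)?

Check each constraint at x*: lumber 231/231 (tight); assembly 355/370 (slack 15); finishing 293/293 (tight).
Slack constraints have shadow price 0 (complementary slackness).
From A_Bᵀ y = c: 1·y_lumber + 3·y_finishing = 15.5; 5·y_lumber + 5·y_finishing = 42.5.
→ y_lumber = 5 and y_finishing = 3.5.
Shadow price of lumber = 5.

5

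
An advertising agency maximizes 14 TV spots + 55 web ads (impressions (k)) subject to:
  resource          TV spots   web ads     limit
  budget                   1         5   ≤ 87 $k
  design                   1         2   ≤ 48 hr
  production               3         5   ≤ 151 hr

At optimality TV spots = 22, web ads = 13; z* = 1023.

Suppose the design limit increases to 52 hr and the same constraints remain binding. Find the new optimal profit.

At the optimum: budget uses 87 of 87 (binding); design uses 48 of 48 (binding); production uses 131 of 151 (slack = 20).
By complementary slackness, y = 0 for the non-binding constraint.
From A_Bᵀ y = c: 1·y_budget + 1·y_design = 14; 5·y_budget + 2·y_design = 55.
This yields shadow prices y_budget = 9, y_design = 5.
Δz = y_design·Δb = 5 × (4) = 20, so new z* = 1023 + 20 = 1043.

1043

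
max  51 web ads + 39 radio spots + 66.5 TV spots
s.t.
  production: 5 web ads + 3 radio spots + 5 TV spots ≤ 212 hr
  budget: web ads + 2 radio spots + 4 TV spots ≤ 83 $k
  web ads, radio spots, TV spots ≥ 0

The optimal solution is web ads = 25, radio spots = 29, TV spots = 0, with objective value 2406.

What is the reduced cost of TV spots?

Check each constraint at x*: production 212/212 (tight); budget 83/83 (tight).
Dual feasibility on the basic columns requires 5·y_production + 1·y_budget = 51, 3·y_production + 2·y_budget = 39.
→ y_production = 9 and y_budget = 6.
Reduced cost of TV spots: c₃ − yᵀa₃ = 66.5 − (9·5 + 6·4) = 66.5 − 69 = -2.5.

-2.5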